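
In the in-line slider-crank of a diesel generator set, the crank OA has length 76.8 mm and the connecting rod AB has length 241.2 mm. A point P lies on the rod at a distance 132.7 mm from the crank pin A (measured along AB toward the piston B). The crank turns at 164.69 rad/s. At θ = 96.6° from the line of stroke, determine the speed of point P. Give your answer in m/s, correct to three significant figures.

12.3

ω = 164.7 rad/s.  Crank-pin speed |V_A| = rω = 12.648 m/s, perpendicular to OA.
Rod angle: sinφ = −(r/L) sinθ ⇒ φ = -18.439°; ω_rod = −rω cosθ/√(L²−r²sin²θ) = +6.3533 rad/s.
V_P = V_A + ω_rod × AP, with AP = 0.1327 m along the rod.
Components: V_Px = −rω sinθ − a·ω_rod·sinφ = -12.298 m/s;  V_Py = rω cosθ + a·ω_rod·cosφ = -0.65395 m/s.
|V_P| = √(V_Px² + V_Py²) = 12.315 m/s.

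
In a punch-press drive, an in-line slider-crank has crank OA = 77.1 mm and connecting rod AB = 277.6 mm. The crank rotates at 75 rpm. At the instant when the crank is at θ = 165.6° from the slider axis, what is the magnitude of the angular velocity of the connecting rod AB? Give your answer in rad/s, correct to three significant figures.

2.12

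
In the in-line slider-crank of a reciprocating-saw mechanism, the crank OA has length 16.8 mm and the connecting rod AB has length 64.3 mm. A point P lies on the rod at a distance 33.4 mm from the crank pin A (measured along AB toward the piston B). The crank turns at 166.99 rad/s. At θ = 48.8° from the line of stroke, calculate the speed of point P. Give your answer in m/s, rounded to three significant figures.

2.47

ω = 167 rad/s.  Crank-pin speed |V_A| = rω = 2.8054 m/s, perpendicular to OA.
Rod angle: sinφ = −(r/L) sinθ ⇒ φ = -11.337°; ω_rod = −rω cosθ/√(L²−r²sin²θ) = -29.311 rad/s.
V_P = V_A + ω_rod × AP, with AP = 0.0334 m along the rod.
Components: V_Px = −rω sinθ − a·ω_rod·sinφ = -2.3033 m/s;  V_Py = rω cosθ + a·ω_rod·cosφ = +0.88803 m/s.
|V_P| = √(V_Px² + V_Py²) = 2.4686 m/s.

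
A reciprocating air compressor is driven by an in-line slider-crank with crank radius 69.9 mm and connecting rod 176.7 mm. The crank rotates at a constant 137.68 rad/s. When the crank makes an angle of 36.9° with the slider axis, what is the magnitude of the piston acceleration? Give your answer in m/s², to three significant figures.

ω = 137.7 rad/s
x(θ) = r cosθ + √(L² − r² sin²θ); with ω constant, a = ω²·d²x/dθ².
d²x/dθ² = −r cosθ − r²(cos2θ)/√u − r⁴ sin²2θ/(4u^{3/2}),  u = L² − r² sin²θ = 0.0294615 m².
Substituting r = 0.0699 m, L = 0.1767 m, θ = 36.9°: d²x/dθ² = -0.064928 m.
a = ω²·d²x/dθ² = (137.7)²·(-0.064928) = -1230.8 m/s²;  |a| = 1230.8 m/s².

1230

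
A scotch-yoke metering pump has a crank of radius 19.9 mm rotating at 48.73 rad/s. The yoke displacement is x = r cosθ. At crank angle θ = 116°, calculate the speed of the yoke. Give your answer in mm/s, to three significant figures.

872

ω = 48.73 rad/s
x = r cosθ ⇒ ẋ = −rω sinθ.
|v| = rω|sinθ| = 0.0199·48.73·|sin 116°| = 0.87158 m/s = 871.58 mm/s.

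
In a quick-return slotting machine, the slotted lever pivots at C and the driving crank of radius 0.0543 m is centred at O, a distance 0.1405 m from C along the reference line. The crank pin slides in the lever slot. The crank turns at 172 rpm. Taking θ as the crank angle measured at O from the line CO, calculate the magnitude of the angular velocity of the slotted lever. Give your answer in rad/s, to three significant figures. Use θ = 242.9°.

0.603

ω = 18.01 rad/s (from 172 rpm).
Crank pin A relative to C: A = (d + r cosθ, r sinθ); lever angle φ = atan2(r sinθ, d + r cosθ).
Differentiating tanφ: φ̇ = rω(d cosθ + r)/(d² + r² + 2dr cosθ).
d² + r² + 2dr cosθ = |CA|² = 0.0157379 m²;  d cosθ + r = -0.0097041 m.
|ω_lever| = |0.0543·18.01·-0.0097041| / 0.0157379 = 0.60306 rad/s.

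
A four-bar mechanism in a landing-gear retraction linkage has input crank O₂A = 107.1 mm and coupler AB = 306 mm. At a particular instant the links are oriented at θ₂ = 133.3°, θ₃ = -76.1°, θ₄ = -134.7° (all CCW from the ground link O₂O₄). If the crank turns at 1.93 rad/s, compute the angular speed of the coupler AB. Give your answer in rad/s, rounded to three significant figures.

0.791

ω₂ = 1.93 rad/s
Differentiating the loop-closure r₂e^{iθ₂}+r₃e^{iθ₃}=r₁+r₄e^{iθ₄} gives r₂ω₂e^{iθ₂}+r₃ω₃e^{iθ₃}=r₄ω₄e^{iθ₄}.
Eliminating the other unknown: ω₃ = r₂ω₂ sin(θ₄−θ₂) / [r₃ sin(θ₃−θ₄)].
Numerator sine = +0.99939; denominator sine = +0.85355.
Result = 0.1071·1.93·(+0.99939) / (0.306·(+0.85355)) = +0.79092 rad/s; magnitude 0.79092 rad/s.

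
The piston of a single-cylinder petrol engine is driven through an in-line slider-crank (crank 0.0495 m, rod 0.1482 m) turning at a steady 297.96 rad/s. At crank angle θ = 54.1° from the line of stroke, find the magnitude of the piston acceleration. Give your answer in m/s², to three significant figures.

2140

ω = 298 rad/s
x(θ) = r cosθ + √(L² − r² sin²θ); with ω constant, a = ω²·d²x/dθ².
d²x/dθ² = −r cosθ − r²(cos2θ)/√u − r⁴ sin²2θ/(4u^{3/2}),  u = L² − r² sin²θ = 0.0203555 m².
Substituting r = 0.0495 m, L = 0.1482 m, θ = 54.1°: d²x/dθ² = -0.024128 m.
a = ω²·d²x/dθ² = (298)²·(-0.024128) = -2142.1 m/s²;  |a| = 2142.1 m/s².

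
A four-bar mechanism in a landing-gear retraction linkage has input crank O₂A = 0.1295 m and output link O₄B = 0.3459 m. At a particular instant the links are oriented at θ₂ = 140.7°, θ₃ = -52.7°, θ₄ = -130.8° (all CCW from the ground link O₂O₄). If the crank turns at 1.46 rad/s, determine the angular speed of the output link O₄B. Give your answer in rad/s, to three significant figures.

ω₂ = 1.46 rad/s
Differentiating the loop-closure r₂e^{iθ₂}+r₃e^{iθ₃}=r₁+r₄e^{iθ₄} gives r₂ω₂e^{iθ₂}+r₃ω₃e^{iθ₃}=r₄ω₄e^{iθ₄}.
Eliminating the other unknown: ω₄ = r₂ω₂ sin(θ₂−θ₃) / [r₄ sin(θ₄−θ₃)].
Numerator sine = -0.23175; denominator sine = -0.97851.
Result = 0.1295·1.46·(-0.23175) / (0.3459·(-0.97851)) = +0.12946 rad/s; magnitude 0.12946 rad/s.

0.129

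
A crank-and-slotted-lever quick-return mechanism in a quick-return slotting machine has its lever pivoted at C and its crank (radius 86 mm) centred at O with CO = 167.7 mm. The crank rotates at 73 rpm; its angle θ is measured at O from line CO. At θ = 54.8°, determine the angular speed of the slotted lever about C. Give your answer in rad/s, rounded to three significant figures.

2.30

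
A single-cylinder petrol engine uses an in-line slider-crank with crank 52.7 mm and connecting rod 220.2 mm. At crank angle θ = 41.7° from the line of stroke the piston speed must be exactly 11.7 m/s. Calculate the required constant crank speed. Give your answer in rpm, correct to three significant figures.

2700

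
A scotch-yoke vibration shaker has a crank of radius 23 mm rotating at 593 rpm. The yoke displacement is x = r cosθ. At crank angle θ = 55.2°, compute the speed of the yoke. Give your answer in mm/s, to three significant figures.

1170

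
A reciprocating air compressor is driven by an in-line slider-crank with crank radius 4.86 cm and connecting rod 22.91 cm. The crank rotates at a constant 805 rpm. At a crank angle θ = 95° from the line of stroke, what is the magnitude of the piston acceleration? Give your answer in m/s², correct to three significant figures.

ω = 2π·805/60 = 84.3 rad/s
x(θ) = r cosθ + √(L² − r² sin²θ); with ω constant, a = ω²·d²x/dθ².
d²x/dθ² = −r cosθ − r²(cos2θ)/√u − r⁴ sin²2θ/(4u^{3/2}),  u = L² − r² sin²θ = 0.0501428 m².
Substituting r = 0.0486 m, L = 0.2291 m, θ = 95°: d²x/dθ² = +0.01462 m.
a = ω²·d²x/dθ² = (84.3)²·(+0.01462) = +103.89 m/s²;  |a| = 103.89 m/s².

104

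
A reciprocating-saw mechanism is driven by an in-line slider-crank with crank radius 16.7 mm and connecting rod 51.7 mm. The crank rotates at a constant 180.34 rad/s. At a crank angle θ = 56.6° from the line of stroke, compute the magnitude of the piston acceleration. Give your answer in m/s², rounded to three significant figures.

ω = 180.3 rad/s
x(θ) = r cosθ + √(L² − r² sin²θ); with ω constant, a = ω²·d²x/dθ².
d²x/dθ² = −r cosθ − r²(cos2θ)/√u − r⁴ sin²2θ/(4u^{3/2}),  u = L² − r² sin²θ = 0.00247851 m².
Substituting r = 0.0167 m, L = 0.0517 m, θ = 56.6°: d²x/dθ² = -0.0071193 m.
a = ω²·d²x/dθ² = (180.3)²·(-0.0071193) = -231.54 m/s²;  |a| = 231.54 m/s².

232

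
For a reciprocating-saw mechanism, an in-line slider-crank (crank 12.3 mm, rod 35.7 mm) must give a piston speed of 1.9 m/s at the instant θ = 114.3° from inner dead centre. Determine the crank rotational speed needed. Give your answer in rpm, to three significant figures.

For an in-line slider-crank, |v_piston| = rω|sinθ|·[1 + r cosθ/√(L² − r² sin²θ)].
With r = 0.0123 m, L = 0.0357 m, θ = 114.3°: the bracketed kinematic factor |dx/dθ| = 0.0095362 m.
ω = v/|dx/dθ| = 1.9/0.0095362 = 199.24 rad/s.
N = 60ω/(2π) = 1902.6 rpm.

1900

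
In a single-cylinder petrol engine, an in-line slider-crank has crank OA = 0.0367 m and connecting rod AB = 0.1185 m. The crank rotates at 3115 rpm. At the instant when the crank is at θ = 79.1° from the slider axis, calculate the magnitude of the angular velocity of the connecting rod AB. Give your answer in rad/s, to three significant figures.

ω = 326.2 rad/s (converted from 3115 rpm).
The rod makes angle φ with the slider axis where L sinφ = r sinθ; differentiating, L cosφ·φ̇ = r ω cosθ.
L cosφ = √(L² − r² sin²θ) = 0.11289 m.
|ω_rod| = r ω |cosθ| / √(L² − r² sin²θ) = 0.0367·326.2·0.18910/0.11289 = 20.053 rad/s.

20.1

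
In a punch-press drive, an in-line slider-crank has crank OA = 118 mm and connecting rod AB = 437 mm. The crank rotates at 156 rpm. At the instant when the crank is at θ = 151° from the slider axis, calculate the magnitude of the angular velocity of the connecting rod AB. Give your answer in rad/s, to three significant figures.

3.89

ω = 16.34 rad/s (converted from 156 rpm).
The rod makes angle φ with the slider axis where L sinφ = r sinθ; differentiating, L cosφ·φ̇ = r ω cosθ.
L cosφ = √(L² − r² sin²θ) = 0.43324 m.
|ω_rod| = r ω |cosθ| / √(L² − r² sin²θ) = 0.118·16.34·0.87462/0.43324 = 3.8916 rad/s.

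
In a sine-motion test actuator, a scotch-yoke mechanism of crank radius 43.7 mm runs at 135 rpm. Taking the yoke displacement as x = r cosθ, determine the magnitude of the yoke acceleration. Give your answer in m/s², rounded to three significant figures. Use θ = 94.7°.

ω = 14.14 rad/s (from 135 rpm).
x = r cosθ ⇒ ẍ = −rω² cosθ (ω constant).
|a| = rω²|cosθ| = 0.0437·(14.14)²·|cos 94.7°| = 0.71564 m/s².

0.716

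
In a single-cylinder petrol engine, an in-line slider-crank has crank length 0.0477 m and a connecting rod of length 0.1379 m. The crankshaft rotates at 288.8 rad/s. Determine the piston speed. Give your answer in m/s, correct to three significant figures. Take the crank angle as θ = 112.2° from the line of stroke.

ω = 288.8 rad/s
For an in-line slider-crank, x = r cosθ + √(L² − r² sin²θ), so v = −rω sinθ·[1 + r cosθ/√(L² − r² sin²θ)].
With r = 0.0477 m, L = 0.1379 m, θ = 112.2°: √(L² − r² sin²θ) = 0.13064 m.
v = −0.0477·288.8·0.92587·[1 + 0.0477·-0.37784/0.13064] = -10.995 m/s.
|v| = 10.995 m/s.

11.0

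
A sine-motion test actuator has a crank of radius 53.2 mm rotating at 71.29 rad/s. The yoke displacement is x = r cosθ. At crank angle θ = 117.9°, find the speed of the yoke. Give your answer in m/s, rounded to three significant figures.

3.35

ω = 71.29 rad/s
x = r cosθ ⇒ ẋ = −rω sinθ.
|v| = rω|sinθ| = 0.0532·71.29·|sin 117.9°| = 3.3518 m/s.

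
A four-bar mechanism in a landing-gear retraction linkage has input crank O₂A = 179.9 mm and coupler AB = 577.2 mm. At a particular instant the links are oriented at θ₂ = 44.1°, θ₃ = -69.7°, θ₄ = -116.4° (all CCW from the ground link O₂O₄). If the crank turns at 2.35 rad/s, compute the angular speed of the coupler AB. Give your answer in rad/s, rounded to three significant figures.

ω₂ = 2.35 rad/s
Differentiating the loop-closure r₂e^{iθ₂}+r₃e^{iθ₃}=r₁+r₄e^{iθ₄} gives r₂ω₂e^{iθ₂}+r₃ω₃e^{iθ₃}=r₄ω₄e^{iθ₄}.
Eliminating the other unknown: ω₃ = r₂ω₂ sin(θ₄−θ₂) / [r₃ sin(θ₃−θ₄)].
Numerator sine = -0.33381; denominator sine = +0.72777.
Result = 0.1799·2.35·(-0.33381) / (0.5772·(+0.72777)) = -0.33595 rad/s; magnitude 0.33595 rad/s.

0.336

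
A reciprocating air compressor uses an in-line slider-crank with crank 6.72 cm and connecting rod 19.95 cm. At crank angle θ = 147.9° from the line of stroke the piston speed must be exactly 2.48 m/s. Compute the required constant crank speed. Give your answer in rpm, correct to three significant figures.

934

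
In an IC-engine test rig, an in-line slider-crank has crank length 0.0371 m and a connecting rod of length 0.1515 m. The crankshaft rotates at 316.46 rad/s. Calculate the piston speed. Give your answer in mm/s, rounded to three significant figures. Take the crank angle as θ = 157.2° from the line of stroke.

ω = 316.5 rad/s
For an in-line slider-crank, x = r cosθ + √(L² − r² sin²θ), so v = −rω sinθ·[1 + r cosθ/√(L² − r² sin²θ)].
With r = 0.0371 m, L = 0.1515 m, θ = 157.2°: √(L² − r² sin²θ) = 0.15082 m.
v = −0.0371·316.5·0.38752·[1 + 0.0371·-0.92186/0.15082] = -3.5179 m/s.
|v| = 3.5179 m/s = 3517.9 mm/s.

3520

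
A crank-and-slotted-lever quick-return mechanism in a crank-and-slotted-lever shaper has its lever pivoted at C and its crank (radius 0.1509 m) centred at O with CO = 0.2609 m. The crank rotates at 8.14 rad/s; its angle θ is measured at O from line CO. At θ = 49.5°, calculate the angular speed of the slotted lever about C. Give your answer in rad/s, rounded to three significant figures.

ω = 8.14 rad/s
Crank pin A relative to C: A = (d + r cosθ, r sinθ); lever angle φ = atan2(r sinθ, d + r cosθ).
Differentiating tanφ: φ̇ = rω(d cosθ + r)/(d² + r² + 2dr cosθ).
d² + r² + 2dr cosθ = |CA|² = 0.141977 m²;  d cosθ + r = +0.32034 m.
|ω_lever| = |0.1509·8.14·+0.32034| / 0.141977 = 2.7715 rad/s.

2.77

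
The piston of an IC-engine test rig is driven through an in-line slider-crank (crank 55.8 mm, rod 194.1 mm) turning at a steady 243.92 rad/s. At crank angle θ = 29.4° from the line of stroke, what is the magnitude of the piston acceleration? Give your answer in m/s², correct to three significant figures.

ω = 243.9 rad/s
x(θ) = r cosθ + √(L² − r² sin²θ); with ω constant, a = ω²·d²x/dθ².
d²x/dθ² = −r cosθ − r²(cos2θ)/√u − r⁴ sin²2θ/(4u^{3/2}),  u = L² − r² sin²θ = 0.0369245 m².
Substituting r = 0.0558 m, L = 0.1941 m, θ = 29.4°: d²x/dθ² = -0.057258 m.
a = ω²·d²x/dθ² = (243.9)²·(-0.057258) = -3406.7 m/s²;  |a| = 3406.7 m/s².

3410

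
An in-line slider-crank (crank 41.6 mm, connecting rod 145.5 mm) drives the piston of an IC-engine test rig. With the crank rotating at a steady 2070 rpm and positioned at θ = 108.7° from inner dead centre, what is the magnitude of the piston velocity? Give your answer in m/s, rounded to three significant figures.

ω = 2π·2070/60 = 216.8 rad/s
For an in-line slider-crank, x = r cosθ + √(L² − r² sin²θ), so v = −rω sinθ·[1 + r cosθ/√(L² − r² sin²θ)].
With r = 0.0416 m, L = 0.1455 m, θ = 108.7°: √(L² − r² sin²θ) = 0.14006 m.
v = −0.0416·216.8·0.94721·[1 + 0.0416·-0.32061/0.14006] = -7.7282 m/s.
|v| = 7.7282 m/s.

7.73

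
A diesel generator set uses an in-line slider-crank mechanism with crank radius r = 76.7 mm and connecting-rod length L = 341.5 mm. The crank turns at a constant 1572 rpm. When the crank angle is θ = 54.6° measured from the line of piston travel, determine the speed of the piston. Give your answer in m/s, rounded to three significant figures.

ω = 2π·1572/60 = 164.6 rad/s
For an in-line slider-crank, x = r cosθ + √(L² − r² sin²θ), so v = −rω sinθ·[1 + r cosθ/√(L² − r² sin²θ)].
With r = 0.0767 m, L = 0.3415 m, θ = 54.6°: √(L² − r² sin²θ) = 0.33573 m.
v = −0.0767·164.6·0.81513·[1 + 0.0767·0.57928/0.33573] = -11.654 m/s.
|v| = 11.654 m/s.

11.7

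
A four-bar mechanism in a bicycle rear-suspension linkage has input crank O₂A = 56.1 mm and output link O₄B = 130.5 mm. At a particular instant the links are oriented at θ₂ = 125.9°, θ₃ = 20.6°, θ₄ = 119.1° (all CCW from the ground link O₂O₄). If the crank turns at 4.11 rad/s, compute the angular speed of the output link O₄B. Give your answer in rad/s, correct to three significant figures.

1.72

ω₂ = 4.11 rad/s
Differentiating the loop-closure r₂e^{iθ₂}+r₃e^{iθ₃}=r₁+r₄e^{iθ₄} gives r₂ω₂e^{iθ₂}+r₃ω₃e^{iθ₃}=r₄ω₄e^{iθ₄}.
Eliminating the other unknown: ω₄ = r₂ω₂ sin(θ₂−θ₃) / [r₄ sin(θ₄−θ₃)].
Numerator sine = +0.96456; denominator sine = +0.98902.
Result = 0.0561·4.11·(+0.96456) / (0.1305·(+0.98902)) = +1.7231 rad/s; magnitude 1.7231 rad/s.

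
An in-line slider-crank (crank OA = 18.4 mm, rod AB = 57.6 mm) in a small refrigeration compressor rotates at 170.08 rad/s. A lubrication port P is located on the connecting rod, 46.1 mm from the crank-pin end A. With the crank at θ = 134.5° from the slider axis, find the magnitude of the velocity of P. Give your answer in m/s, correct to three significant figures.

ω = 170.1 rad/s.  Crank-pin speed |V_A| = rω = 3.1295 m/s, perpendicular to OA.
Rod angle: sinφ = −(r/L) sinθ ⇒ φ = -13.170°; ω_rod = −rω cosθ/√(L²−r²sin²θ) = +39.11 rad/s.
V_P = V_A + ω_rod × AP, with AP = 0.0461 m along the rod.
Components: V_Px = −rω sinθ − a·ω_rod·sinφ = -1.8213 m/s;  V_Py = rω cosθ + a·ω_rod·cosφ = -0.43793 m/s.
|V_P| = √(V_Px² + V_Py²) = 1.8732 m/s.

1.87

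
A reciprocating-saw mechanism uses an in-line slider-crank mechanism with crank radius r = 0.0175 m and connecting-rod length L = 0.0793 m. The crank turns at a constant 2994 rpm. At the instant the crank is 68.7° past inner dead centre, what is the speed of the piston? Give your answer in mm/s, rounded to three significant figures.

ω = 2π·2994/60 = 313.5 rad/s
For an in-line slider-crank, x = r cosθ + √(L² − r² sin²θ), so v = −rω sinθ·[1 + r cosθ/√(L² − r² sin²θ)].
With r = 0.0175 m, L = 0.0793 m, θ = 68.7°: √(L² − r² sin²θ) = 0.077606 m.
v = −0.0175·313.5·0.93169·[1 + 0.0175·0.36325/0.077606] = -5.5307 m/s.
|v| = 5.5307 m/s = 5530.7 mm/s.

5530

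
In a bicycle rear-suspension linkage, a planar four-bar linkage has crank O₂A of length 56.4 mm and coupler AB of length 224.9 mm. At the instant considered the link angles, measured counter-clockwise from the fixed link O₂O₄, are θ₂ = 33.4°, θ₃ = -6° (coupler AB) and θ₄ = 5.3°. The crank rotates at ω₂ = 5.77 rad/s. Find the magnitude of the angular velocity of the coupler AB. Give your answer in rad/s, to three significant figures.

ω₂ = 5.77 rad/s
Differentiating the loop-closure r₂e^{iθ₂}+r₃e^{iθ₃}=r₁+r₄e^{iθ₄} gives r₂ω₂e^{iθ₂}+r₃ω₃e^{iθ₃}=r₄ω₄e^{iθ₄}.
Eliminating the other unknown: ω₃ = r₂ω₂ sin(θ₄−θ₂) / [r₃ sin(θ₃−θ₄)].
Numerator sine = -0.47101; denominator sine = -0.19595.
Result = 0.0564·5.77·(-0.47101) / (0.2249·(-0.19595)) = +3.4782 rad/s; magnitude 3.4782 rad/s.

3.48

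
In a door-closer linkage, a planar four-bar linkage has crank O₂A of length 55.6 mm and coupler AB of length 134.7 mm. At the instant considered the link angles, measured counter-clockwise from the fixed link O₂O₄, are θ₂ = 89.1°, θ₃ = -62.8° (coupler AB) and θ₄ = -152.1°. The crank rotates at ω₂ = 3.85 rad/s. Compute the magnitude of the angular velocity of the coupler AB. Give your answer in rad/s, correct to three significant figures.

ω₂ = 3.85 rad/s
Differentiating the loop-closure r₂e^{iθ₂}+r₃e^{iθ₃}=r₁+r₄e^{iθ₄} gives r₂ω₂e^{iθ₂}+r₃ω₃e^{iθ₃}=r₄ω₄e^{iθ₄}.
Eliminating the other unknown: ω₃ = r₂ω₂ sin(θ₄−θ₂) / [r₃ sin(θ₃−θ₄)].
Numerator sine = +0.87631; denominator sine = +0.99993.
Result = 0.0556·3.85·(+0.87631) / (0.1347·(+0.99993)) = +1.3927 rad/s; magnitude 1.3927 rad/s.

1.39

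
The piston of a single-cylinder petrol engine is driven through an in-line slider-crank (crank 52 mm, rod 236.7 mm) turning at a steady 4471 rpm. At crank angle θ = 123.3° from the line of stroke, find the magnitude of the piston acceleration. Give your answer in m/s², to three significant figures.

ω = 2π·4471/60 = 468.2 rad/s
x(θ) = r cosθ + √(L² − r² sin²θ); with ω constant, a = ω²·d²x/dθ².
d²x/dθ² = −r cosθ − r²(cos2θ)/√u − r⁴ sin²2θ/(4u^{3/2}),  u = L² − r² sin²θ = 0.0541379 m².
Substituting r = 0.052 m, L = 0.2367 m, θ = 123.3°: d²x/dθ² = +0.033042 m.
a = ω²·d²x/dθ² = (468.2)²·(+0.033042) = +7243.3 m/s²;  |a| = 7243.3 m/s².

7240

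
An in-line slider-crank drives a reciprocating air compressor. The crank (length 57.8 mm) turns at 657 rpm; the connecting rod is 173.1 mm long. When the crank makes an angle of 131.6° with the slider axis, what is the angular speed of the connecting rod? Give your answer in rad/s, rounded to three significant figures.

ω = 68.8 rad/s (converted from 657 rpm).
The rod makes angle φ with the slider axis where L sinφ = r sinθ; differentiating, L cosφ·φ̇ = r ω cosθ.
L cosφ = √(L² − r² sin²θ) = 0.16762 m.
|ω_rod| = r ω |cosθ| / √(L² − r² sin²θ) = 0.0578·68.8·0.66393/0.16762 = 15.752 rad/s.

15.8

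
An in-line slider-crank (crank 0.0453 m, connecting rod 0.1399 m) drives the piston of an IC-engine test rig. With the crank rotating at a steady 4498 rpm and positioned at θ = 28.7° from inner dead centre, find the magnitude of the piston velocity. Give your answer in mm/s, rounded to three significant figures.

13200

ω = 2π·4498/60 = 471 rad/s
For an in-line slider-crank, x = r cosθ + √(L² − r² sin²θ), so v = −rω sinθ·[1 + r cosθ/√(L² − r² sin²θ)].
With r = 0.0453 m, L = 0.1399 m, θ = 28.7°: √(L² − r² sin²θ) = 0.1382 m.
v = −0.0453·471·0.48022·[1 + 0.0453·0.87715/0.1382] = -13.193 m/s.
|v| = 13.193 m/s = 13193 mm/s.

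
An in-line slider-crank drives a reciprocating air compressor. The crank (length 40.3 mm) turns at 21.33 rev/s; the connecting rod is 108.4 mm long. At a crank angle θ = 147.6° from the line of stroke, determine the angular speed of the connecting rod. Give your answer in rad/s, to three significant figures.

42.9

ω = 134 rad/s (converted from 21.33 rev/s).
The rod makes angle φ with the slider axis where L sinφ = r sinθ; differentiating, L cosφ·φ̇ = r ω cosθ.
L cosφ = √(L² − r² sin²θ) = 0.10623 m.
|ω_rod| = r ω |cosθ| / √(L² − r² sin²θ) = 0.0403·134·0.84433/0.10623 = 42.929 rad/s.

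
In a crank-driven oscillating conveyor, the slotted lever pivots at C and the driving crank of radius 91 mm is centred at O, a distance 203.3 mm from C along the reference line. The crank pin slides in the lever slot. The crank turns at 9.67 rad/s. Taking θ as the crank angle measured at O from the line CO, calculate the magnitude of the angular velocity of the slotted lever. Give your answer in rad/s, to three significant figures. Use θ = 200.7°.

ω = 9.67 rad/s
Crank pin A relative to C: A = (d + r cosθ, r sinθ); lever angle φ = atan2(r sinθ, d + r cosθ).
Differentiating tanφ: φ̇ = rω(d cosθ + r)/(d² + r² + 2dr cosθ).
d² + r² + 2dr cosθ = |CA|² = 0.0149999 m²;  d cosθ + r = -0.099176 m.
|ω_lever| = |0.091·9.67·-0.099176| / 0.0149999 = 5.8182 rad/s.

5.82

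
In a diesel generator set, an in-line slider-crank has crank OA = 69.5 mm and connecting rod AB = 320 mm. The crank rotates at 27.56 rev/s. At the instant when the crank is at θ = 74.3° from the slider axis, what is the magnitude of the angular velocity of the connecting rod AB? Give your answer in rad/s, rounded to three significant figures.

ω = 173.2 rad/s (converted from 27.56 rev/s).
The rod makes angle φ with the slider axis where L sinφ = r sinθ; differentiating, L cosφ·φ̇ = r ω cosθ.
L cosφ = √(L² − r² sin²θ) = 0.31293 m.
|ω_rod| = r ω |cosθ| / √(L² − r² sin²θ) = 0.0695·173.2·0.27060/0.31293 = 10.407 rad/s.

10.4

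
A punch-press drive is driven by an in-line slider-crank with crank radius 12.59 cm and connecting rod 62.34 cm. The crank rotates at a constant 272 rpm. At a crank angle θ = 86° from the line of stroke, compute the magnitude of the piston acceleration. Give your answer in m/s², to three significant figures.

13.7

ω = 2π·272/60 = 28.48 rad/s
x(θ) = r cosθ + √(L² − r² sin²θ); with ω constant, a = ω²·d²x/dθ².
d²x/dθ² = −r cosθ − r²(cos2θ)/√u − r⁴ sin²2θ/(4u^{3/2}),  u = L² − r² sin²θ = 0.372854 m².
Substituting r = 0.1259 m, L = 0.6234 m, θ = 86°: d²x/dθ² = +0.016918 m.
a = ω²·d²x/dθ² = (28.48)²·(+0.016918) = +13.726 m/s²;  |a| = 13.726 m/s².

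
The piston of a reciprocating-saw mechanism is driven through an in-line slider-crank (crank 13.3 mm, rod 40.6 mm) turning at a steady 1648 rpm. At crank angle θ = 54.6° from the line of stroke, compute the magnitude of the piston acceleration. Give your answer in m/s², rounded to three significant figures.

189

ω = 2π·1648/60 = 172.6 rad/s
x(θ) = r cosθ + √(L² − r² sin²θ); with ω constant, a = ω²·d²x/dθ².
d²x/dθ² = −r cosθ − r²(cos2θ)/√u − r⁴ sin²2θ/(4u^{3/2}),  u = L² − r² sin²θ = 0.00153083 m².
Substituting r = 0.0133 m, L = 0.0406 m, θ = 54.6°: d²x/dθ² = -0.0063341 m.
a = ω²·d²x/dθ² = (172.6)²·(-0.0063341) = -188.65 m/s²;  |a| = 188.65 m/s².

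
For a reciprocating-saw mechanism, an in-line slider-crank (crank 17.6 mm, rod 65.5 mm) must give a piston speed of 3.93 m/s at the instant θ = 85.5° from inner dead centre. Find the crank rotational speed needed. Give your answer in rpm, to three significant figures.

For an in-line slider-crank, |v_piston| = rω|sinθ|·[1 + r cosθ/√(L² − r² sin²θ)].
With r = 0.0176 m, L = 0.0655 m, θ = 85.5°: the bracketed kinematic factor |dx/dθ| = 0.01793 m.
ω = v/|dx/dθ| = 3.93/0.01793 = 219.19 rad/s.
N = 60ω/(2π) = 2093.1 rpm.

2090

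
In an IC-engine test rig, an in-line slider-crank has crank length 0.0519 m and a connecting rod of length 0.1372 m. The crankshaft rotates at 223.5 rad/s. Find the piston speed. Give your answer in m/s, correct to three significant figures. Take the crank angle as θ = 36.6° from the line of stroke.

ω = 223.5 rad/s
For an in-line slider-crank, x = r cosθ + √(L² − r² sin²θ), so v = −rω sinθ·[1 + r cosθ/√(L² − r² sin²θ)].
With r = 0.0519 m, L = 0.1372 m, θ = 36.6°: √(L² − r² sin²θ) = 0.13366 m.
v = −0.0519·223.5·0.59622·[1 + 0.0519·0.80282/0.13366] = -9.0719 m/s.
|v| = 9.0719 m/s.

9.07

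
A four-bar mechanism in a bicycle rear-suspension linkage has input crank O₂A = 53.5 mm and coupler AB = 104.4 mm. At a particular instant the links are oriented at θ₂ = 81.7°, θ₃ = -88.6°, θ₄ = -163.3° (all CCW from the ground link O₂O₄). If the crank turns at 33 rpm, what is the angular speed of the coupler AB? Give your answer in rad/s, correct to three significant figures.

1.66

ω₂ = 3.456 rad/s (from 33 rpm).
Differentiating the loop-closure r₂e^{iθ₂}+r₃e^{iθ₃}=r₁+r₄e^{iθ₄} gives r₂ω₂e^{iθ₂}+r₃ω₃e^{iθ₃}=r₄ω₄e^{iθ₄}.
Eliminating the other unknown: ω₃ = r₂ω₂ sin(θ₄−θ₂) / [r₃ sin(θ₃−θ₄)].
Numerator sine = +0.90631; denominator sine = +0.96456.
Result = 0.0535·3.456·(+0.90631) / (0.1044·(+0.96456)) = +1.664 rad/s; magnitude 1.664 rad/s.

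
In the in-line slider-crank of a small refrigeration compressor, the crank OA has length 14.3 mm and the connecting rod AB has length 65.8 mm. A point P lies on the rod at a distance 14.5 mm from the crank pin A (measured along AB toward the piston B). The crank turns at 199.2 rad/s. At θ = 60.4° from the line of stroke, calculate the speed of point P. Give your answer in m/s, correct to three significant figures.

ω = 199.2 rad/s.  Crank-pin speed |V_A| = rω = 2.8486 m/s, perpendicular to OA.
Rod angle: sinφ = −(r/L) sinθ ⇒ φ = -10.892°; ω_rod = −rω cosθ/√(L²−r²sin²θ) = -21.776 rad/s.
V_P = V_A + ω_rod × AP, with AP = 0.0145 m along the rod.
Components: V_Px = −rω sinθ − a·ω_rod·sinφ = -2.5365 m/s;  V_Py = rω cosθ + a·ω_rod·cosφ = +1.097 m/s.
|V_P| = √(V_Px² + V_Py²) = 2.7635 m/s.

2.76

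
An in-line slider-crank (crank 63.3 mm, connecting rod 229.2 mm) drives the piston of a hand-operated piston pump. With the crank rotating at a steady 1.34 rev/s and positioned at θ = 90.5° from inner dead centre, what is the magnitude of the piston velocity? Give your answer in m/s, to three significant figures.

0.532

ω = 2π·1.34 = 8.419 rad/s
For an in-line slider-crank, x = r cosθ + √(L² − r² sin²θ), so v = −rω sinθ·[1 + r cosθ/√(L² − r² sin²θ)].
With r = 0.0633 m, L = 0.2292 m, θ = 90.5°: √(L² − r² sin²θ) = 0.22029 m.
v = −0.0633·8.419·0.99996·[1 + 0.0633·-0.00873/0.22029] = -0.5316 m/s.
|v| = 0.5316 m/s.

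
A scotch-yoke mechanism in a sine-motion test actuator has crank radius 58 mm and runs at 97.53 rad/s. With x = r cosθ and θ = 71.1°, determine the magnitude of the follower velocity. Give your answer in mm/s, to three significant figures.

5350

ω = 97.53 rad/s
x = r cosθ ⇒ ẋ = −rω sinθ.
|v| = rω|sinθ| = 0.058·97.53·|sin 71.1°| = 5.3518 m/s = 5351.8 mm/s.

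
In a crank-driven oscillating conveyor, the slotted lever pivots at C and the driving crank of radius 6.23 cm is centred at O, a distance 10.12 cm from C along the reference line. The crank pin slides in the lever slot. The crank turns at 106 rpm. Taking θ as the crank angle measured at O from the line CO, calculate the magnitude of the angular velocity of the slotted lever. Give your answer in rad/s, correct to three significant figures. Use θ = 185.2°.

17.0

ω = 11.1 rad/s (from 106 rpm).
Crank pin A relative to C: A = (d + r cosθ, r sinθ); lever angle φ = atan2(r sinθ, d + r cosθ).
Differentiating tanφ: φ̇ = rω(d cosθ + r)/(d² + r² + 2dr cosθ).
d² + r² + 2dr cosθ = |CA|² = 0.00156511 m²;  d cosθ + r = -0.038484 m.
|ω_lever| = |0.0623·11.1·-0.038484| / 0.00156511 = 17.004 rad/s.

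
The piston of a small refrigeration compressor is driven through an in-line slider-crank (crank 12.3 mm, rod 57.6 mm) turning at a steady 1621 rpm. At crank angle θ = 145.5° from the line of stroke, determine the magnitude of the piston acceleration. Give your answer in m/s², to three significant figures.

264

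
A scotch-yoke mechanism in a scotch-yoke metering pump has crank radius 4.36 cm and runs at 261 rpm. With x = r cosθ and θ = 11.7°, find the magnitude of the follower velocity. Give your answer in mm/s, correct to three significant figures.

ω = 27.33 rad/s (from 261 rpm).
x = r cosθ ⇒ ẋ = −rω sinθ.
|v| = rω|sinθ| = 0.0436·27.33·|sin 11.7°| = 0.24166 m/s = 241.66 mm/s.

242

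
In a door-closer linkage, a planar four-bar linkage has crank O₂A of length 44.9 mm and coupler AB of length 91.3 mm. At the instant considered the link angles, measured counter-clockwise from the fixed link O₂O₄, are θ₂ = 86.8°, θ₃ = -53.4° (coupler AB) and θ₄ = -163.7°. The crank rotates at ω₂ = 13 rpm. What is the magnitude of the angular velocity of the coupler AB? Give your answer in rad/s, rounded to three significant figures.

ω₂ = 1.361 rad/s (from 13 rpm).
Differentiating the loop-closure r₂e^{iθ₂}+r₃e^{iθ₃}=r₁+r₄e^{iθ₄} gives r₂ω₂e^{iθ₂}+r₃ω₃e^{iθ₃}=r₄ω₄e^{iθ₄}.
Eliminating the other unknown: ω₃ = r₂ω₂ sin(θ₄−θ₂) / [r₃ sin(θ₃−θ₄)].
Numerator sine = +0.94264; denominator sine = +0.93789.
Result = 0.0449·1.361·(+0.94264) / (0.0913·(+0.93789)) = +0.67289 rad/s; magnitude 0.67289 rad/s.

0.673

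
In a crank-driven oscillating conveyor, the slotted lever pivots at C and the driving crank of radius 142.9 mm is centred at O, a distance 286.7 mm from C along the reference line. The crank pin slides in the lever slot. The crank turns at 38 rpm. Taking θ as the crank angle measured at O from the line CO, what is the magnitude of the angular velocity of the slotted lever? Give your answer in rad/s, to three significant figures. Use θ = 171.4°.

ω = 3.979 rad/s (from 38 rpm).
Crank pin A relative to C: A = (d + r cosθ, r sinθ); lever angle φ = atan2(r sinθ, d + r cosθ).
Differentiating tanφ: φ̇ = rω(d cosθ + r)/(d² + r² + 2dr cosθ).
d² + r² + 2dr cosθ = |CA|² = 0.0215997 m²;  d cosθ + r = -0.14058 m.
|ω_lever| = |0.1429·3.979·-0.14058| / 0.0215997 = 3.7009 rad/s.

3.70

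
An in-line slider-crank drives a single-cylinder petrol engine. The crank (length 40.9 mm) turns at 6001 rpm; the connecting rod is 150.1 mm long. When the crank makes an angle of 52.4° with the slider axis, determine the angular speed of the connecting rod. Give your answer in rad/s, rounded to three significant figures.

ω = 628.4 rad/s (converted from 6001 rpm).
The rod makes angle φ with the slider axis where L sinφ = r sinθ; differentiating, L cosφ·φ̇ = r ω cosθ.
L cosφ = √(L² − r² sin²θ) = 0.14656 m.
|ω_rod| = r ω |cosθ| / √(L² − r² sin²θ) = 0.0409·628.4·0.61015/0.14656 = 107 rad/s.

107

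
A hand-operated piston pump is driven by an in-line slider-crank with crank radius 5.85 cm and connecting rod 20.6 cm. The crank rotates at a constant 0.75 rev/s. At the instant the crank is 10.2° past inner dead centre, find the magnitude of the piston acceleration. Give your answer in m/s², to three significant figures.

ω = 2π·0.75 = 4.712 rad/s
x(θ) = r cosθ + √(L² − r² sin²θ); with ω constant, a = ω²·d²x/dθ².
d²x/dθ² = −r cosθ − r²(cos2θ)/√u − r⁴ sin²2θ/(4u^{3/2}),  u = L² − r² sin²θ = 0.0423287 m².
Substituting r = 0.0585 m, L = 0.206 m, θ = 10.2°: d²x/dθ² = -0.073207 m.
a = ω²·d²x/dθ² = (4.712)²·(-0.073207) = -1.6257 m/s²;  |a| = 1.6257 m/s².

1.63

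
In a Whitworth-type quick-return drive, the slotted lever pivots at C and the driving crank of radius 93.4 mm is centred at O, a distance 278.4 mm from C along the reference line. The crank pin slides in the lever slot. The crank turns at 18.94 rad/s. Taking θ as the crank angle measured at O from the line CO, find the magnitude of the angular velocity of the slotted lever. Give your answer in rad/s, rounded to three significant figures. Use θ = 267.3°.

1.70

ω = 18.94 rad/s
Crank pin A relative to C: A = (d + r cosθ, r sinθ); lever angle φ = atan2(r sinθ, d + r cosθ).
Differentiating tanφ: φ̇ = rω(d cosθ + r)/(d² + r² + 2dr cosθ).
d² + r² + 2dr cosθ = |CA|² = 0.0837803 m²;  d cosθ + r = +0.080286 m.
|ω_lever| = |0.0934·18.94·+0.080286| / 0.0837803 = 1.6952 rad/s.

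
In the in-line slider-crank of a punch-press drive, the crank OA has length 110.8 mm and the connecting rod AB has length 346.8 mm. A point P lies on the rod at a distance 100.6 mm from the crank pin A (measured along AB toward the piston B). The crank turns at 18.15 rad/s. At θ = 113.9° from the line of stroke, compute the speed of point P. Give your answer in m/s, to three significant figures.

1.86

ω = 18.15 rad/s.  Crank-pin speed |V_A| = rω = 2.011 m/s, perpendicular to OA.
Rod angle: sinφ = −(r/L) sinθ ⇒ φ = -16.984°; ω_rod = −rω cosθ/√(L²−r²sin²θ) = +2.4565 rad/s.
V_P = V_A + ω_rod × AP, with AP = 0.1006 m along the rod.
Components: V_Px = −rω sinθ − a·ω_rod·sinφ = -1.7664 m/s;  V_Py = rω cosθ + a·ω_rod·cosφ = -0.57841 m/s.
|V_P| = √(V_Px² + V_Py²) = 1.8587 m/s.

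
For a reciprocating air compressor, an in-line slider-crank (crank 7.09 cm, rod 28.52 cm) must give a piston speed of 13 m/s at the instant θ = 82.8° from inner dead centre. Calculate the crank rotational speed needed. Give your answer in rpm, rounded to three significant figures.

For an in-line slider-crank, |v_piston| = rω|sinθ|·[1 + r cosθ/√(L² − r² sin²θ)].
With r = 0.0709 m, L = 0.2852 m, θ = 82.8°: the bracketed kinematic factor |dx/dθ| = 0.072602 m.
ω = v/|dx/dθ| = 13/0.072602 = 179.06 rad/s.
N = 60ω/(2π) = 1709.9 rpm.

1710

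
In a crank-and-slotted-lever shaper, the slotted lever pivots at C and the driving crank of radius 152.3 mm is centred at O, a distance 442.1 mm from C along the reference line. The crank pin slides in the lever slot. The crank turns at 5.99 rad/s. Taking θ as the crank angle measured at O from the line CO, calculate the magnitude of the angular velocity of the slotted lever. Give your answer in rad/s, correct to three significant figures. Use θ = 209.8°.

2.07

ω = 5.99 rad/s
Crank pin A relative to C: A = (d + r cosθ, r sinθ); lever angle φ = atan2(r sinθ, d + r cosθ).
Differentiating tanφ: φ̇ = rω(d cosθ + r)/(d² + r² + 2dr cosθ).
d² + r² + 2dr cosθ = |CA|² = 0.101791 m²;  d cosθ + r = -0.23134 m.
|ω_lever| = |0.1523·5.99·-0.23134| / 0.101791 = 2.0733 rad/s.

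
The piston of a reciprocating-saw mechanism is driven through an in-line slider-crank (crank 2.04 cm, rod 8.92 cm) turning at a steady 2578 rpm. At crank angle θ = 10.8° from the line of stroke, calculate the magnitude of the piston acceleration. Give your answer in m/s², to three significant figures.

ω = 2π·2578/60 = 270 rad/s
x(θ) = r cosθ + √(L² − r² sin²θ); with ω constant, a = ω²·d²x/dθ².
d²x/dθ² = −r cosθ − r²(cos2θ)/√u − r⁴ sin²2θ/(4u^{3/2}),  u = L² − r² sin²θ = 0.00794203 m².
Substituting r = 0.0204 m, L = 0.0892 m, θ = 10.8°: d²x/dθ² = -0.024389 m.
a = ω²·d²x/dθ² = (270)²·(-0.024389) = -1777.5 m/s²;  |a| = 1777.5 m/s².

1780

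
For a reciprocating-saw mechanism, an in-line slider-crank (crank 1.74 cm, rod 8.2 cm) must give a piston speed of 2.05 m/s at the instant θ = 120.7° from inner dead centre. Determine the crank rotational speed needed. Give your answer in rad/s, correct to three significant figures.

For an in-line slider-crank, |v_piston| = rω|sinθ|·[1 + r cosθ/√(L² − r² sin²θ)].
With r = 0.0174 m, L = 0.082 m, θ = 120.7°: the bracketed kinematic factor |dx/dθ| = 0.013313 m.
ω = v/|dx/dθ| = 2.05/0.013313 = 153.99 rad/s.

154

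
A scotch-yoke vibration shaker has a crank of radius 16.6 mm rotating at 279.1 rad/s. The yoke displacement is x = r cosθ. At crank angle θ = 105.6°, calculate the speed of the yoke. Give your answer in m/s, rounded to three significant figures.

ω = 279.1 rad/s
x = r cosθ ⇒ ẋ = −rω sinθ.
|v| = rω|sinθ| = 0.0166·279.1·|sin 105.6°| = 4.4624 m/s.

4.46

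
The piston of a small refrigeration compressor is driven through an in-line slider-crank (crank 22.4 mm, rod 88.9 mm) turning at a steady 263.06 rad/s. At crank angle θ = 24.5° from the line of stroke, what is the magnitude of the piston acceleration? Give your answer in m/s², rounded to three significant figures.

1670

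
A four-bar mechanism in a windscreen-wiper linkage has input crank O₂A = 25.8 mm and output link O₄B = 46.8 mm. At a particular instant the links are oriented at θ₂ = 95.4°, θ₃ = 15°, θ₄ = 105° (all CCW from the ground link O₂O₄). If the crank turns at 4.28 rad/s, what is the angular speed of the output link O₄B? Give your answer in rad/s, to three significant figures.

2.33

ω₂ = 4.28 rad/s
Differentiating the loop-closure r₂e^{iθ₂}+r₃e^{iθ₃}=r₁+r₄e^{iθ₄} gives r₂ω₂e^{iθ₂}+r₃ω₃e^{iθ₃}=r₄ω₄e^{iθ₄}.
Eliminating the other unknown: ω₄ = r₂ω₂ sin(θ₂−θ₃) / [r₄ sin(θ₄−θ₃)].
Numerator sine = +0.98600; denominator sine = +1.00000.
Result = 0.0258·4.28·(+0.98600) / (0.0468·(+1.00000)) = +2.3264 rad/s; magnitude 2.3264 rad/s.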